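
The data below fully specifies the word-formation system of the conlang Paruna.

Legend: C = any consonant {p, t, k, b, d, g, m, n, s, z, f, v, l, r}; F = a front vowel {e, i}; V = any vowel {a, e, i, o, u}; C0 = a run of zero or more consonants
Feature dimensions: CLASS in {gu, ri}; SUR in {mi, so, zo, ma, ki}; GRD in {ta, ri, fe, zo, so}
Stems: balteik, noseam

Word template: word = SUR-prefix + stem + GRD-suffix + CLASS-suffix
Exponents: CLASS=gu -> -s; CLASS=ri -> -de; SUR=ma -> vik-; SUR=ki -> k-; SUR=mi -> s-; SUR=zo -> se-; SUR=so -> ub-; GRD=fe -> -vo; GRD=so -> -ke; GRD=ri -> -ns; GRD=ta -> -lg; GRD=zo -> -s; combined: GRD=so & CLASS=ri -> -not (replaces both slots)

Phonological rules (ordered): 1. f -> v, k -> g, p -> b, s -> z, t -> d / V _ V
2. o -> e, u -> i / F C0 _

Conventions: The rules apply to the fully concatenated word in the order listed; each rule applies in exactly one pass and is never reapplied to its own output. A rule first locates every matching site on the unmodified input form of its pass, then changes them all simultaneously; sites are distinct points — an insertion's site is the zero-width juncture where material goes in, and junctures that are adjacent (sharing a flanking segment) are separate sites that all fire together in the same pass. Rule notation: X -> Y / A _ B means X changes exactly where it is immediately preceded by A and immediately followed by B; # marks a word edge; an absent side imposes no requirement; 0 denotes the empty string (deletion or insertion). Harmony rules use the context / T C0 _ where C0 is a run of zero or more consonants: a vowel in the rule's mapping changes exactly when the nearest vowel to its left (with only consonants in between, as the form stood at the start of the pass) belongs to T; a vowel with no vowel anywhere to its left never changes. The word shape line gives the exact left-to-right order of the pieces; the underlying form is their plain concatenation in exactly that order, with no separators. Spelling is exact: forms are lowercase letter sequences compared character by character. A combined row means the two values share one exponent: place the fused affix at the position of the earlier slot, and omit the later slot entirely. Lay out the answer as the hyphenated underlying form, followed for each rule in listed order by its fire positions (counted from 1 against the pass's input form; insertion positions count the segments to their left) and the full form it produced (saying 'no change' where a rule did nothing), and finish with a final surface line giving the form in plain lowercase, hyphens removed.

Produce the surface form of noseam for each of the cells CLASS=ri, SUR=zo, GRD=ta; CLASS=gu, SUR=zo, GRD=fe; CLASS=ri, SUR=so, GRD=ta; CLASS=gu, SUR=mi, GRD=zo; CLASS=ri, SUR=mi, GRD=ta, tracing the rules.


cell CLASS=ri, SUR=zo, GRD=ta:
underlying: se-noseam-lg-de
1. f -> v, k -> g, p -> b, s -> z, t -> d / V _ V: fires at position(s) 5: senozeamlgde
2. o -> e, u -> i / F C0 _: fires at position(s) 4: senezeamlgde
surface: senezeamlgde

cell CLASS=gu, SUR=zo, GRD=fe:
underlying: se-noseam-vo-s
1. f -> v, k -> g, p -> b, s -> z, t -> d / V _ V: fires at position(s) 5: senozeamvos
2. o -> e, u -> i / F C0 _: fires at position(s) 4: senezeamvos
surface: senezeamvos

cell CLASS=ri, SUR=so, GRD=ta:
underlying: ub-noseam-lg-de
1. f -> v, k -> g, p -> b, s -> z, t -> d / V _ V: fires at position(s) 5: ubnozeamlgde
2. o -> e, u -> i / F C0 _: no change
surface: ubnozeamlgde

cell CLASS=gu, SUR=mi, GRD=zo:
underlying: s-noseam-s-s
1. f -> v, k -> g, p -> b, s -> z, t -> d / V _ V: fires at position(s) 4: snozeamss
2. o -> e, u -> i / F C0 _: no change
surface: snozeamss

cell CLASS=ri, SUR=mi, GRD=ta:
underlying: s-noseam-lg-de
1. f -> v, k -> g, p -> b, s -> z, t -> d / V _ V: fires at position(s) 4: snozeamlgde
2. o -> e, u -> i / F C0 _: no change
surface: snozeamlgde


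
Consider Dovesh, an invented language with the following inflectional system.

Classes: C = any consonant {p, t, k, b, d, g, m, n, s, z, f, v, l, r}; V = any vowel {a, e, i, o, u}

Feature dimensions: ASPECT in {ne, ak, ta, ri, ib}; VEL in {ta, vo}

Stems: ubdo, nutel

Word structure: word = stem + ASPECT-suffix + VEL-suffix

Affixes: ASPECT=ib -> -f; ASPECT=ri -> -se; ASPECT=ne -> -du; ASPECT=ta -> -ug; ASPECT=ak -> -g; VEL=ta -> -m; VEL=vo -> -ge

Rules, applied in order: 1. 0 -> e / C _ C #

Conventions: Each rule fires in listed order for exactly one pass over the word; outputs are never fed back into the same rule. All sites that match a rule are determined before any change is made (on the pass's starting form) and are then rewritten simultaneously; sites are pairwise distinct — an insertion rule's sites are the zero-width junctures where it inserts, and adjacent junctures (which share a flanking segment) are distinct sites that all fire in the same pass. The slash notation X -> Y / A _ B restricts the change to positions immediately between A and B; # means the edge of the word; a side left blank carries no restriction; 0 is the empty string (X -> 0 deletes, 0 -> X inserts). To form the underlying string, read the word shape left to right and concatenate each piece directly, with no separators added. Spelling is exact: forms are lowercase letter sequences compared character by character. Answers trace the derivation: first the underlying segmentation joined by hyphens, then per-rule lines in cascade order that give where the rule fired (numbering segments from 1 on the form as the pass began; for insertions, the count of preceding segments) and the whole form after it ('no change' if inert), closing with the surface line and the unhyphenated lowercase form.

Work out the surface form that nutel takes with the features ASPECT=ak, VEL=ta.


underlying: nutel-g-m
1. 0 -> e / C _ C #: inserts after position(s) 6: nutelgem
surface: nutelgem


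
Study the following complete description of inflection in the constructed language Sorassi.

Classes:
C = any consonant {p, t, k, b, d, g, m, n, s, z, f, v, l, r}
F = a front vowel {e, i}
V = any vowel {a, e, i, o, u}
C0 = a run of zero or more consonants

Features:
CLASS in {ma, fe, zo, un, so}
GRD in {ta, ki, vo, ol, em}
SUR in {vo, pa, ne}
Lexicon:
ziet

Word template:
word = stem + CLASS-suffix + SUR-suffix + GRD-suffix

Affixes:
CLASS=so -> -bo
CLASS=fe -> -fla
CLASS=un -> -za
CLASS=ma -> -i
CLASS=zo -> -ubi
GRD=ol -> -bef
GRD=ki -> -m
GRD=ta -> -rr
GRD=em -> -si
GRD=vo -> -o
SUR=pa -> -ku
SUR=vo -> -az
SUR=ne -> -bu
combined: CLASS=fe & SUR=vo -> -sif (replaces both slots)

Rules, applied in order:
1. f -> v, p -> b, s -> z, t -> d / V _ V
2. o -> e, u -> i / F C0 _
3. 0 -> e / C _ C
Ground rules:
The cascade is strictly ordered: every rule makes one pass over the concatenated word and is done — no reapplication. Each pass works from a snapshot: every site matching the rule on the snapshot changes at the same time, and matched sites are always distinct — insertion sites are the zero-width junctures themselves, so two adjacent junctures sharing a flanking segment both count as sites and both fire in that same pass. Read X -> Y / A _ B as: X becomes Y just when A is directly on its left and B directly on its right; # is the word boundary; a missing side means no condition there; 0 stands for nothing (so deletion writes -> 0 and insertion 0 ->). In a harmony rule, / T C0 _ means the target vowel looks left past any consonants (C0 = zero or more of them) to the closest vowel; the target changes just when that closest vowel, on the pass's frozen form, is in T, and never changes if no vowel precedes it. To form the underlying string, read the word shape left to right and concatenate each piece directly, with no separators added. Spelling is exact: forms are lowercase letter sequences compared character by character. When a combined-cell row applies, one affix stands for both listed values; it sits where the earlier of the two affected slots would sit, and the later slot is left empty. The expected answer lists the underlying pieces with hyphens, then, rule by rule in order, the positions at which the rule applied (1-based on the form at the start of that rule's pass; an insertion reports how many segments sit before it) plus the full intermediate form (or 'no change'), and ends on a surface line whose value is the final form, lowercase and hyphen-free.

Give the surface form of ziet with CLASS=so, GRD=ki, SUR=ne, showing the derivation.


underlying: ziet-bo-bu-m
1. f -> v, p -> b, s -> z, t -> d / V _ V: no change
2. o -> e, u -> i / F C0 _: fires at position(s) 6: zietbebum
3. 0 -> e / C _ C: inserts after position(s) 4: zietebebum
surface: zietebebum


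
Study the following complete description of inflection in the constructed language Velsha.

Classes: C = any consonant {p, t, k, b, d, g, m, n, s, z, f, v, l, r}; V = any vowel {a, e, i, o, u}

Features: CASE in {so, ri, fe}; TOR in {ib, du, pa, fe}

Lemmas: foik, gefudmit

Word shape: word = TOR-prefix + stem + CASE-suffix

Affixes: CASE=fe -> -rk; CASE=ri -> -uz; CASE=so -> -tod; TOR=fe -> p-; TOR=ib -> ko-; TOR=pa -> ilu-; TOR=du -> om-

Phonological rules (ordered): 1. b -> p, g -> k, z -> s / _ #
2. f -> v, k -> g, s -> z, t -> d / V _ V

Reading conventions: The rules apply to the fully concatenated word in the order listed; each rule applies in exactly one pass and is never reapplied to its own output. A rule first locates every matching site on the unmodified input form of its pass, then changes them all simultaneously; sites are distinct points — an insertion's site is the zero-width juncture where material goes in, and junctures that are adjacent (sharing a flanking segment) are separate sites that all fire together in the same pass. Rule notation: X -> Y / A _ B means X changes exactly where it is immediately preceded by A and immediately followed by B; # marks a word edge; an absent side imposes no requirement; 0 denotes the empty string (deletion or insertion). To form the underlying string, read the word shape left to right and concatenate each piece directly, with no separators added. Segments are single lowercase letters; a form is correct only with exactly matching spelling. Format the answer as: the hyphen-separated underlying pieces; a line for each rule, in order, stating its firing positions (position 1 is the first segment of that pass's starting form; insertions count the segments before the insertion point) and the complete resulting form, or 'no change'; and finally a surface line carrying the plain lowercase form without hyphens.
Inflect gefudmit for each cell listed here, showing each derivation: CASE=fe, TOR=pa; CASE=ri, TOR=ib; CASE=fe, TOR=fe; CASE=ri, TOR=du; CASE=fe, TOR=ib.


cell CASE=fe, TOR=pa:
underlying: ilu-gefudmit-rk
1. b -> p, g -> k, z -> s / _ #: no change
2. f -> v, k -> g, s -> z, t -> d / V _ V: fires at position(s) 6: ilugevudmitrk
surface: ilugevudmitrk

cell CASE=ri, TOR=ib:
underlying: ko-gefudmit-uz
1. b -> p, g -> k, z -> s / _ #: fires at position(s) 12: kogefudmitus
2. f -> v, k -> g, s -> z, t -> d / V _ V: fires at position(s) 5, 10: kogevudmidus
surface: kogevudmidus

cell CASE=fe, TOR=fe:
underlying: p-gefudmit-rk
1. b -> p, g -> k, z -> s / _ #: no change
2. f -> v, k -> g, s -> z, t -> d / V _ V: fires at position(s) 4: pgevudmitrk
surface: pgevudmitrk

cell CASE=ri, TOR=du:
underlying: om-gefudmit-uz
1. b -> p, g -> k, z -> s / _ #: fires at position(s) 12: omgefudmitus
2. f -> v, k -> g, s -> z, t -> d / V _ V: fires at position(s) 5, 10: omgevudmidus
surface: omgevudmidus

cell CASE=fe, TOR=ib:
underlying: ko-gefudmit-rk
1. b -> p, g -> k, z -> s / _ #: no change
2. f -> v, k -> g, s -> z, t -> d / V _ V: fires at position(s) 5: kogevudmitrk
surface: kogevudmitrk


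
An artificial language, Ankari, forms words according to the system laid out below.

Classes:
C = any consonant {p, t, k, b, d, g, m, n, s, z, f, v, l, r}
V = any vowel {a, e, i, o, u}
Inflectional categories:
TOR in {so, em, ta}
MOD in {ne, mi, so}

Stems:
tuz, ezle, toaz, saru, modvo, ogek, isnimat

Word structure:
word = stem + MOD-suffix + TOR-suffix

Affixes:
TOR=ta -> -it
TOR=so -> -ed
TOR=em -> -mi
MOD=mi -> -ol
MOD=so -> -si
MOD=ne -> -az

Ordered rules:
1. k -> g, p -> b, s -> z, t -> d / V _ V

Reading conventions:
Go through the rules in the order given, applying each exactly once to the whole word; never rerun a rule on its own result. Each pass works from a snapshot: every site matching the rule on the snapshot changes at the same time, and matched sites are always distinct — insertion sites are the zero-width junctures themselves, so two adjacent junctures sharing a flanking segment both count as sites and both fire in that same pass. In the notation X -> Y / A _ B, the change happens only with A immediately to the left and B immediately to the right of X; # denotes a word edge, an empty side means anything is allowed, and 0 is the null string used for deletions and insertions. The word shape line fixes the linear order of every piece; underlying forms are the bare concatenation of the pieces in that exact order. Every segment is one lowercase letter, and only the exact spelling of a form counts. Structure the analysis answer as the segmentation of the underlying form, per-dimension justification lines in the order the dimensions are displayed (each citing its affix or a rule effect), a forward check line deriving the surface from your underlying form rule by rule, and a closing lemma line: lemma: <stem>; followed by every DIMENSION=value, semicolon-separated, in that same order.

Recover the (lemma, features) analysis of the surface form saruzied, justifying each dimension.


underlying: saru-si-ed
TOR=so - signalled by the affix -ed
MOD=so - signalled by the affix -si
check: sarusied -> saruzied
lemma: saru; TOR=so; MOD=so


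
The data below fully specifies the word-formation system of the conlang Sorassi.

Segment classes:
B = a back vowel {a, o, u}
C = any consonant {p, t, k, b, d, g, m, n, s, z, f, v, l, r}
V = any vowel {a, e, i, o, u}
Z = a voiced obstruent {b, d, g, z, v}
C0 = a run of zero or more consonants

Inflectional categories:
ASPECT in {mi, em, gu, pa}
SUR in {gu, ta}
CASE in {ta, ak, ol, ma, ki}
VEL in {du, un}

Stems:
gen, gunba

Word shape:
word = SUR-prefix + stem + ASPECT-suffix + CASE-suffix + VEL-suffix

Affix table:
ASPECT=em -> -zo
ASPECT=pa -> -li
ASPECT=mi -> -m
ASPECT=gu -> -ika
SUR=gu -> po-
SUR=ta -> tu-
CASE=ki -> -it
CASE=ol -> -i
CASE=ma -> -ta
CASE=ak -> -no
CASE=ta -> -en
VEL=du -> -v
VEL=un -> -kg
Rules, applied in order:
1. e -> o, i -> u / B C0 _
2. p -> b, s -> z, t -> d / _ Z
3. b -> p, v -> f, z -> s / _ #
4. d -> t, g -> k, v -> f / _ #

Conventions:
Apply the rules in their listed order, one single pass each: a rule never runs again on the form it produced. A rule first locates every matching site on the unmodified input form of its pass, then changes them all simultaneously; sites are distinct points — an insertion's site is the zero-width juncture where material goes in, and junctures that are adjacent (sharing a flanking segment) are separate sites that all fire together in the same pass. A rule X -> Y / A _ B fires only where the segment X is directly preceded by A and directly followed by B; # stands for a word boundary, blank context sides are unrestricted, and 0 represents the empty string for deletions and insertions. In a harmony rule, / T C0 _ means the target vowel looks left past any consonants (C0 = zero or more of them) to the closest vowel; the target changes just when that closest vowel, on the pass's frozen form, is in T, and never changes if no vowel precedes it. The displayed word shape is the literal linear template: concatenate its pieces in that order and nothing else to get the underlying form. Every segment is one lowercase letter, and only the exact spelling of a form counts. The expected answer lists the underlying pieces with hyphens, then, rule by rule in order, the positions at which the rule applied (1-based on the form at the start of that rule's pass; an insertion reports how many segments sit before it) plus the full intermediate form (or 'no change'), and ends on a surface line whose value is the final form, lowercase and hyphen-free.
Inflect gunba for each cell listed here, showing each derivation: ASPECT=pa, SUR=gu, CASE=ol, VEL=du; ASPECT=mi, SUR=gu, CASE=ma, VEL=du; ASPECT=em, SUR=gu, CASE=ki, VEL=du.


cell ASPECT=pa, SUR=gu, CASE=ol, VEL=du:
underlying: po-gunba-li-i-v
1. e -> o, i -> u / B C0 _: fires at position(s) 9: pogunbaluiv
2. p -> b, s -> z, t -> d / _ Z: no change
3. b -> p, v -> f, z -> s / _ #: fires at position(s) 11: pogunbaluif
4. d -> t, g -> k, v -> f / _ #: no change
surface: pogunbaluif

cell ASPECT=mi, SUR=gu, CASE=ma, VEL=du:
underlying: po-gunba-m-ta-v
1. e -> o, i -> u / B C0 _: no change
2. p -> b, s -> z, t -> d / _ Z: no change
3. b -> p, v -> f, z -> s / _ #: fires at position(s) 11: pogunbamtaf
4. d -> t, g -> k, v -> f / _ #: no change
surface: pogunbamtaf

cell ASPECT=em, SUR=gu, CASE=ki, VEL=du:
underlying: po-gunba-zo-it-v
1. e -> o, i -> u / B C0 _: fires at position(s) 10: pogunbazoutv
2. p -> b, s -> z, t -> d / _ Z: fires at position(s) 11: pogunbazoudv
3. b -> p, v -> f, z -> s / _ #: fires at position(s) 12: pogunbazoudf
4. d -> t, g -> k, v -> f / _ #: no change
surface: pogunbazoudf


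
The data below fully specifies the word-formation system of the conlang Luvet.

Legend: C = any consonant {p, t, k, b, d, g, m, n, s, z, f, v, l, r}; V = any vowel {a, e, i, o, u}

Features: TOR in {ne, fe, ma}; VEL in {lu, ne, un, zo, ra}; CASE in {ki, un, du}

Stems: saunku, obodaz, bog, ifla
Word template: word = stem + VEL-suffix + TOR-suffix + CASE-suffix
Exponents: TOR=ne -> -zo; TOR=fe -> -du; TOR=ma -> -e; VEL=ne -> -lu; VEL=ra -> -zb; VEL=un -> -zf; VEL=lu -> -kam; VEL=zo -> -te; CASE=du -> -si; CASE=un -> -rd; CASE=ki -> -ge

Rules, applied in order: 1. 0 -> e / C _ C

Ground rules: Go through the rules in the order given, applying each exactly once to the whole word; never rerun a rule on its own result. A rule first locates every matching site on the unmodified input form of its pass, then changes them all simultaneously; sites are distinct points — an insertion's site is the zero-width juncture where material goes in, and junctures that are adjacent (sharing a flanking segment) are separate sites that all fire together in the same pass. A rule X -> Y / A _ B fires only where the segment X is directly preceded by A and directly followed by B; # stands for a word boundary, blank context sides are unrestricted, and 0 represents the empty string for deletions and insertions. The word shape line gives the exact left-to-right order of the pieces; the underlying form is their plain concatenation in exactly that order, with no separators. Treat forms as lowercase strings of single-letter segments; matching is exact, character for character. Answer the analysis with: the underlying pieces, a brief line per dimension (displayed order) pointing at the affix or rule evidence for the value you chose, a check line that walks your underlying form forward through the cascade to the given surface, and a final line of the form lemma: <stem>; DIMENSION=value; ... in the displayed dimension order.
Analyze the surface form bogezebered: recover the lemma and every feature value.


underlying: bog-zb-e-rd
TOR=ma - signalled by the affix -e
VEL=ra - signalled by the affix -zb
CASE=un - signalled by the affix -rd
check: bogzberd -> bogezebered
lemma: bog; TOR=ma; VEL=ra; CASE=un


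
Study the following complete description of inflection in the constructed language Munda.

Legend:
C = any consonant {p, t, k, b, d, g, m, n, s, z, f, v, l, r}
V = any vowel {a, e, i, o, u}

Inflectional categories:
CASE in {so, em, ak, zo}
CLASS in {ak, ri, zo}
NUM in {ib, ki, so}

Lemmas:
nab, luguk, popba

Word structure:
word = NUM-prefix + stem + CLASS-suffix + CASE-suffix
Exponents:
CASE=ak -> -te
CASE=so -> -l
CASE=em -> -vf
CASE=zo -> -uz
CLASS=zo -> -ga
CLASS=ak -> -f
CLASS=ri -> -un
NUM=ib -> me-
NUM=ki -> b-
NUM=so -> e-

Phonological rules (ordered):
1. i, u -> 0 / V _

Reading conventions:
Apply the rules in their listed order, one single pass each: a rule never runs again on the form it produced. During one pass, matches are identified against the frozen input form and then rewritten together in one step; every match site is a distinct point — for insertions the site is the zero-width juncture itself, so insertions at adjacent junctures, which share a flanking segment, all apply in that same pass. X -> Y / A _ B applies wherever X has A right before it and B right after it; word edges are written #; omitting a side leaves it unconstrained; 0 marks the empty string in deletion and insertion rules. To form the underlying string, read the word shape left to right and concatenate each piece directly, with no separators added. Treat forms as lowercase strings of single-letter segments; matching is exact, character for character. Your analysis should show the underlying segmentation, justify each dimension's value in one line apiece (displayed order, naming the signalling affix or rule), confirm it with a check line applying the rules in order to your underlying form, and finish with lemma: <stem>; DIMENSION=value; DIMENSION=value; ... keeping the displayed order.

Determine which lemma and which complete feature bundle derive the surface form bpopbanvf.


underlying: b-popba-un-vf
CASE=em - signalled by the affix -vf
CLASS=ri - signalled by the affix -un
NUM=ki - signalled by the affix b-
check: bpopbaunvf -> bpopbanvf
lemma: popba; CASE=em; CLASS=ri; NUM=ki


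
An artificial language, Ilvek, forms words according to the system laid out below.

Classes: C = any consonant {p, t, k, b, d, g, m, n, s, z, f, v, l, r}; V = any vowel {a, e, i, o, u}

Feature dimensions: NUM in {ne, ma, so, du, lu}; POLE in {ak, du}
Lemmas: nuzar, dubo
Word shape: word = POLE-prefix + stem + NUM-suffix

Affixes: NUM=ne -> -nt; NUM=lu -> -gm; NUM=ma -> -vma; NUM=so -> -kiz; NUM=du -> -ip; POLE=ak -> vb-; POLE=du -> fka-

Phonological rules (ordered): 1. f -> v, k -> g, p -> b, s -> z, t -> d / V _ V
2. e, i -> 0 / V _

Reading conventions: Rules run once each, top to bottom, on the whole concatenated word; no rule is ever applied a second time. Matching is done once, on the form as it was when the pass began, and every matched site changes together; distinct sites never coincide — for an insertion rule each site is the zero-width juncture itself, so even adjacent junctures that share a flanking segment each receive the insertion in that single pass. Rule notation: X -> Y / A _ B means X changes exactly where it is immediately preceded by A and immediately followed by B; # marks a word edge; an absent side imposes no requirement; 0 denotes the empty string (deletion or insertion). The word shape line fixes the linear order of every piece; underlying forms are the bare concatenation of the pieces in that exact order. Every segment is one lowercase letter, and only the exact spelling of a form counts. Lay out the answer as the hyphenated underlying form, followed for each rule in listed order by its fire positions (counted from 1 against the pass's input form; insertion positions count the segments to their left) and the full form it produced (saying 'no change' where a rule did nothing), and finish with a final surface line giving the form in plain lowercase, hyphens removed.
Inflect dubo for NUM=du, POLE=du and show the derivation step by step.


underlying: fka-dubo-ip
1. f -> v, k -> g, p -> b, s -> z, t -> d / V _ V: no change
2. e, i -> 0 / V _: fires at position(s) 8: fkadubop
surface: fkadubop


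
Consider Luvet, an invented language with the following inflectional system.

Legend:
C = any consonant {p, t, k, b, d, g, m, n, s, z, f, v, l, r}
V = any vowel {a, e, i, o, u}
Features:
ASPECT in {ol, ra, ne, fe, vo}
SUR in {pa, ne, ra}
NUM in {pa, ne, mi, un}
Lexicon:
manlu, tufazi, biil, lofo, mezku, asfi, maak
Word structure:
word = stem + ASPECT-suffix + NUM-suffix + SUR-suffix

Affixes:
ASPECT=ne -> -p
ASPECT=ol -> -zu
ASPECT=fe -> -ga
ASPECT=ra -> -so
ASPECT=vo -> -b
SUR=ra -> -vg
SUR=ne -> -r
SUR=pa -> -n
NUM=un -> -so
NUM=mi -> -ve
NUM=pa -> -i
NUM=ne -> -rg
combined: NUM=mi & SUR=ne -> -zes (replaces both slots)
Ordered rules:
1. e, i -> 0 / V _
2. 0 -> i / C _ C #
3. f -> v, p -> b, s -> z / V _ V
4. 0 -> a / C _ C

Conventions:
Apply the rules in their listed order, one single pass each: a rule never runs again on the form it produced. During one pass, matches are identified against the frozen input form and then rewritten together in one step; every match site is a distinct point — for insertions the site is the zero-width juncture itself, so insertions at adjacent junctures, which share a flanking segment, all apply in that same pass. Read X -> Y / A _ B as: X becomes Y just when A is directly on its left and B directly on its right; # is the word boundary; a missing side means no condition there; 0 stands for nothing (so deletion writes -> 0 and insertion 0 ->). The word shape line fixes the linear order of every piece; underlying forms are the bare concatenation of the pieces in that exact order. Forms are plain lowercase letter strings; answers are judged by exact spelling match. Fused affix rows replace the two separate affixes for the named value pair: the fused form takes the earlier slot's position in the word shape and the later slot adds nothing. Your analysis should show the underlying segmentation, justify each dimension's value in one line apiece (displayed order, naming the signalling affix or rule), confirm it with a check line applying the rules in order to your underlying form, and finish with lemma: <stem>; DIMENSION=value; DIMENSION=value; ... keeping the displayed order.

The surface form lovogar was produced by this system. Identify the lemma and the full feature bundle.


underlying: lofo-ga-i-r
ASPECT=fe - signalled by the affix -ga
SUR=ne - signalled by the affix -r
NUM=pa - signalled by the affix -i
check: lofogair -> lofogar -> lofogar -> lovogar -> lovogar
lemma: lofo; ASPECT=fe; SUR=ne; NUM=pa


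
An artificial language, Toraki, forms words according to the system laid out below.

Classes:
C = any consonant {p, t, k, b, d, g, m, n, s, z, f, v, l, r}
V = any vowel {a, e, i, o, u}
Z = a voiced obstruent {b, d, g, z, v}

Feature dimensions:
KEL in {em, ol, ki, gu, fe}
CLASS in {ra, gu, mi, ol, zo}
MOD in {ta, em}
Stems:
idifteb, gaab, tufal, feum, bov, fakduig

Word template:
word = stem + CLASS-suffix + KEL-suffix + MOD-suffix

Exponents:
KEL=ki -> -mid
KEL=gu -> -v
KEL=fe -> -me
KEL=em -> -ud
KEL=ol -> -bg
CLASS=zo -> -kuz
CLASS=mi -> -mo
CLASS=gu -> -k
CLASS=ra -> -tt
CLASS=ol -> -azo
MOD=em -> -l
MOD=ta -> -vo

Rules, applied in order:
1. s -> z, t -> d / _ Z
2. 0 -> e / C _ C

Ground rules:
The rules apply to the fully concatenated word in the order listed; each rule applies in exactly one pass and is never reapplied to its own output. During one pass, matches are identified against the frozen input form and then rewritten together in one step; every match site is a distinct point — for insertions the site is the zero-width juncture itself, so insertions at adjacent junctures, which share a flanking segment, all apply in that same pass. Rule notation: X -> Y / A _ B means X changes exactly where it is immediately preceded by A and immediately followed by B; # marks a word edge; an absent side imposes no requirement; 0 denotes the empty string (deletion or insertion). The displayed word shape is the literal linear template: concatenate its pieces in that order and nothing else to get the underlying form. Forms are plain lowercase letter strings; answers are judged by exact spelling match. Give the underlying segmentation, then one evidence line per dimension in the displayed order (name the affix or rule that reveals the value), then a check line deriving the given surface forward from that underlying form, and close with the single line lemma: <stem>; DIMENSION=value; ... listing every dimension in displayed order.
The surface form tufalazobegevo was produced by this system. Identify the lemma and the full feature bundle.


underlying: tufal-azo-bg-vo
KEL=ol - signalled by the affix -bg
CLASS=ol - signalled by the affix -azo
MOD=ta - signalled by the affix -vo
check: tufalazobgvo -> tufalazobgvo -> tufalazobegevo
lemma: tufal; KEL=ol; CLASS=ol; MOD=ta


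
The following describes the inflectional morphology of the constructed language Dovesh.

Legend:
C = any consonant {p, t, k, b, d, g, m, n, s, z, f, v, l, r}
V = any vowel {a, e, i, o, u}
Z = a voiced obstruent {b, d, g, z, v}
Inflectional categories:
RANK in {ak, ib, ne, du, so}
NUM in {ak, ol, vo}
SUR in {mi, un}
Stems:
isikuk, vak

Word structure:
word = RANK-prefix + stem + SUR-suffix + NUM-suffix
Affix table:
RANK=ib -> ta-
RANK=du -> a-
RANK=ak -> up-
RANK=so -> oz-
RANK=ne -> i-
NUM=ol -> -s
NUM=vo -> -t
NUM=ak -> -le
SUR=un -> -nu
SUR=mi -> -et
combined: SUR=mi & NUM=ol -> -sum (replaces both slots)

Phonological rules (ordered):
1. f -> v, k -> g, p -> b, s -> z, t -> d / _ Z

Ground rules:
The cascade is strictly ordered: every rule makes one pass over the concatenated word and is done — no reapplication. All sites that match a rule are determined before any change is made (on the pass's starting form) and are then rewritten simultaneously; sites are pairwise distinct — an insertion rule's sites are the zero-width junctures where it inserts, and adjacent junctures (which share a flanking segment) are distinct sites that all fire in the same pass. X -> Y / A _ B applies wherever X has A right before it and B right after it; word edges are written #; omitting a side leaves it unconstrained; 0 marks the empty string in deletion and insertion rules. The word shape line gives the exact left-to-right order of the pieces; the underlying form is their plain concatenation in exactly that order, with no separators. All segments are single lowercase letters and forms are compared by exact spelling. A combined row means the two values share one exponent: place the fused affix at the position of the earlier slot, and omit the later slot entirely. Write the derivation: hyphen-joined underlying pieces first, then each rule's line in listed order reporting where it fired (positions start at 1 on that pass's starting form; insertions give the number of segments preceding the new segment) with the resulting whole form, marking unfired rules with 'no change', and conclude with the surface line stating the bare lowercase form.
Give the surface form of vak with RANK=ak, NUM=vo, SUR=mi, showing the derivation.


underlying: up-vak-et-t
1. f -> v, k -> g, p -> b, s -> z, t -> d / _ Z: fires at position(s) 2: ubvakett
surface: ubvakett


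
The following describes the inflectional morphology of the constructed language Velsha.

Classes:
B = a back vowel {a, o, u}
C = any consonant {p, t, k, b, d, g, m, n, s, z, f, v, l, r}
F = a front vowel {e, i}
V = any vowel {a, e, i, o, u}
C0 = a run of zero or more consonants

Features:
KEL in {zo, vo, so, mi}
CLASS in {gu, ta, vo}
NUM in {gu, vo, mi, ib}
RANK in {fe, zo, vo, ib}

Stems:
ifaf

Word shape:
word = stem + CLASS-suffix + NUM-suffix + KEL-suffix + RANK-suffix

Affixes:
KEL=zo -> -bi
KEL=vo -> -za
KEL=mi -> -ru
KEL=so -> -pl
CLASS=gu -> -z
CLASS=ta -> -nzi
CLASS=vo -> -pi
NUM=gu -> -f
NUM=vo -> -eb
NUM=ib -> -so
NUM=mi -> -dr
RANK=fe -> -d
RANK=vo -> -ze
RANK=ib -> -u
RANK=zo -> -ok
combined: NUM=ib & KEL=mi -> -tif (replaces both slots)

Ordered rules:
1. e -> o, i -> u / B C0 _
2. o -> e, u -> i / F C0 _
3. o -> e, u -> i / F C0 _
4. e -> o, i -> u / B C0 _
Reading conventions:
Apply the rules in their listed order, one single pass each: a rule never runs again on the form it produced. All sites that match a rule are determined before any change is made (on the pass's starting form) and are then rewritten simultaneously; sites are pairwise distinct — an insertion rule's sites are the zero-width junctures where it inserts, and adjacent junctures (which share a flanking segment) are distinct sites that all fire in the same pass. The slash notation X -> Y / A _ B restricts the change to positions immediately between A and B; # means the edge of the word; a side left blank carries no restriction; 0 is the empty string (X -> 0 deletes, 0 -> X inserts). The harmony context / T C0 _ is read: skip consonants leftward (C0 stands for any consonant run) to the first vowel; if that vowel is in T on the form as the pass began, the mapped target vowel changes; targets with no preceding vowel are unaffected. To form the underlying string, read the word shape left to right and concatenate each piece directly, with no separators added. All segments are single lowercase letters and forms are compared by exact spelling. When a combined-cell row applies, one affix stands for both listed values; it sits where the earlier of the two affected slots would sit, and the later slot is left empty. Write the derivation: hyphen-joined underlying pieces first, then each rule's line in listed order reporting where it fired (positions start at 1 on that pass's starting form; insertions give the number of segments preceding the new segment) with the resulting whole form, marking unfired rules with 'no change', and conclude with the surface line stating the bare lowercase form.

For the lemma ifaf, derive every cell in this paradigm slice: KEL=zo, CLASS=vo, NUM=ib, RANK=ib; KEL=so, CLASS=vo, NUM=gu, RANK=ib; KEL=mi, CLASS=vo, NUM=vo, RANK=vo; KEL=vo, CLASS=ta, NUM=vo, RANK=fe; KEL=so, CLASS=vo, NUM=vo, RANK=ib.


cell KEL=zo, CLASS=vo, NUM=ib, RANK=ib:
underlying: ifaf-pi-so-bi-u
1. e -> o, i -> u / B C0 _: fires at position(s) 6, 10: ifafpusobuu
2. o -> e, u -> i / F C0 _: no change
3. o -> e, u -> i / F C0 _: no change
4. e -> o, i -> u / B C0 _: no change
surface: ifafpusobuu

cell KEL=so, CLASS=vo, NUM=gu, RANK=ib:
underlying: ifaf-pi-f-pl-u
1. e -> o, i -> u / B C0 _: fires at position(s) 6: ifafpufplu
2. o -> e, u -> i / F C0 _: no change
3. o -> e, u -> i / F C0 _: no change
4. e -> o, i -> u / B C0 _: no change
surface: ifafpufplu

cell KEL=mi, CLASS=vo, NUM=vo, RANK=vo:
underlying: ifaf-pi-eb-ru-ze
1. e -> o, i -> u / B C0 _: fires at position(s) 6, 12: ifafpuebruzo
2. o -> e, u -> i / F C0 _: fires at position(s) 10: ifafpuebrizo
3. o -> e, u -> i / F C0 _: fires at position(s) 12: ifafpuebrize
4. e -> o, i -> u / B C0 _: fires at position(s) 7: ifafpuobrize
surface: ifafpuobrize

cell KEL=vo, CLASS=ta, NUM=vo, RANK=fe:
underlying: ifaf-nzi-eb-za-d
1. e -> o, i -> u / B C0 _: fires at position(s) 7: ifafnzuebzad
2. o -> e, u -> i / F C0 _: no change
3. o -> e, u -> i / F C0 _: no change
4. e -> o, i -> u / B C0 _: fires at position(s) 8: ifafnzuobzad
surface: ifafnzuobzad

cell KEL=so, CLASS=vo, NUM=vo, RANK=ib:
underlying: ifaf-pi-eb-pl-u
1. e -> o, i -> u / B C0 _: fires at position(s) 6: ifafpuebplu
2. o -> e, u -> i / F C0 _: fires at position(s) 11: ifafpuebpli
3. o -> e, u -> i / F C0 _: no change
4. e -> o, i -> u / B C0 _: fires at position(s) 7: ifafpuobpli
surface: ifafpuobpli


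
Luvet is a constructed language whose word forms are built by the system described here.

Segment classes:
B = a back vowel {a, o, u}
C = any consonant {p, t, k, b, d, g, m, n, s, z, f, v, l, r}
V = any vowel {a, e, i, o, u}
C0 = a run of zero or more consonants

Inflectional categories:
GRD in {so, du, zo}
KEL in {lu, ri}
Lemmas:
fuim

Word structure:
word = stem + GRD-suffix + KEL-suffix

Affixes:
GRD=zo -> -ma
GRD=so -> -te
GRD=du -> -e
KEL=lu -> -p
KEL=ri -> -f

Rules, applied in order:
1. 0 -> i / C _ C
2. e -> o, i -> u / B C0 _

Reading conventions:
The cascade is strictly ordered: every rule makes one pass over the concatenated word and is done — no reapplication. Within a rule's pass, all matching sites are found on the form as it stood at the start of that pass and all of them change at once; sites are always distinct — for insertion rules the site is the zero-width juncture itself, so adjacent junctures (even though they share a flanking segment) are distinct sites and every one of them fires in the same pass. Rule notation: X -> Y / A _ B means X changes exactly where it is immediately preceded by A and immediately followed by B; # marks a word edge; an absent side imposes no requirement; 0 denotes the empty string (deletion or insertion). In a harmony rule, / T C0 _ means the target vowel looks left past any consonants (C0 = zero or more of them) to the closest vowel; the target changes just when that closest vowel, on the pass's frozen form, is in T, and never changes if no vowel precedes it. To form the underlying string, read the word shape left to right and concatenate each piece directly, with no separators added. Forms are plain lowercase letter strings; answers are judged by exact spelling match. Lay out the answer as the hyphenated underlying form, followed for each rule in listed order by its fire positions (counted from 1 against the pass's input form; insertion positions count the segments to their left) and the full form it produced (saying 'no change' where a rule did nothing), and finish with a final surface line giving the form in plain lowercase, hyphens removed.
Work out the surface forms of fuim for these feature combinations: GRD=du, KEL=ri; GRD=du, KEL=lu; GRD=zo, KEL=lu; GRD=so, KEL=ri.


cell GRD=du, KEL=ri:
underlying: fuim-e-f
1. 0 -> i / C _ C: no change
2. e -> o, i -> u / B C0 _: fires at position(s) 3: fuumef
surface: fuumef

cell GRD=du, KEL=lu:
underlying: fuim-e-p
1. 0 -> i / C _ C: no change
2. e -> o, i -> u / B C0 _: fires at position(s) 3: fuumep
surface: fuumep

cell GRD=zo, KEL=lu:
underlying: fuim-ma-p
1. 0 -> i / C _ C: inserts after position(s) 4: fuimimap
2. e -> o, i -> u / B C0 _: fires at position(s) 3: fuumimap
surface: fuumimap

cell GRD=so, KEL=ri:
underlying: fuim-te-f
1. 0 -> i / C _ C: inserts after position(s) 4: fuimitef
2. e -> o, i -> u / B C0 _: fires at position(s) 3: fuumitef
surface: fuumitef


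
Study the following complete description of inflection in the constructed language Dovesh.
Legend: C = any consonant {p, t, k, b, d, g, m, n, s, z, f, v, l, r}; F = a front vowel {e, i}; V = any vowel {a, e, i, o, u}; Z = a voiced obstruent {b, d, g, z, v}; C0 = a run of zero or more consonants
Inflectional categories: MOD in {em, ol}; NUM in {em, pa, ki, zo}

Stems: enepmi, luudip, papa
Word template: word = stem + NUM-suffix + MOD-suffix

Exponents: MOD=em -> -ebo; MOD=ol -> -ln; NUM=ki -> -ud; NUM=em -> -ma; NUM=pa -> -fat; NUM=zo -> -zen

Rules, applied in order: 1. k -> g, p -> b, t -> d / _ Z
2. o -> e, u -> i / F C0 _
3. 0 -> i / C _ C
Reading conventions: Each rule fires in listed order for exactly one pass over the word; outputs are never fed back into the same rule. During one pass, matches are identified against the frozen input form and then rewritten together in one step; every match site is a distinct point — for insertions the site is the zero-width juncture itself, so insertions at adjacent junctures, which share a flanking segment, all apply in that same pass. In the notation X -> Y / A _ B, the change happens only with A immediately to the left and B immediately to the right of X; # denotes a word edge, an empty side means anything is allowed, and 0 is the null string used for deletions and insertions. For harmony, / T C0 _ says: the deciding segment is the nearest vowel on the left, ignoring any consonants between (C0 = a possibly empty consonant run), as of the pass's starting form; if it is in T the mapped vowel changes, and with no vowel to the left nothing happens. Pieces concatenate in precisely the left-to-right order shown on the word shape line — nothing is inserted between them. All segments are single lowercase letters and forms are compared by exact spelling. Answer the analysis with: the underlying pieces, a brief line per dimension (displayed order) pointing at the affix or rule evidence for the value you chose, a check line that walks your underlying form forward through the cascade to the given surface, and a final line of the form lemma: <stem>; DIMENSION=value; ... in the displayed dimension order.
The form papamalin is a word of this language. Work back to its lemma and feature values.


underlying: papa-ma-ln
MOD=ol - signalled by the affix -ln
NUM=em - signalled by the affix -ma
check: papamaln -> papamaln -> papamaln -> papamalin
lemma: papa; MOD=ol; NUM=em


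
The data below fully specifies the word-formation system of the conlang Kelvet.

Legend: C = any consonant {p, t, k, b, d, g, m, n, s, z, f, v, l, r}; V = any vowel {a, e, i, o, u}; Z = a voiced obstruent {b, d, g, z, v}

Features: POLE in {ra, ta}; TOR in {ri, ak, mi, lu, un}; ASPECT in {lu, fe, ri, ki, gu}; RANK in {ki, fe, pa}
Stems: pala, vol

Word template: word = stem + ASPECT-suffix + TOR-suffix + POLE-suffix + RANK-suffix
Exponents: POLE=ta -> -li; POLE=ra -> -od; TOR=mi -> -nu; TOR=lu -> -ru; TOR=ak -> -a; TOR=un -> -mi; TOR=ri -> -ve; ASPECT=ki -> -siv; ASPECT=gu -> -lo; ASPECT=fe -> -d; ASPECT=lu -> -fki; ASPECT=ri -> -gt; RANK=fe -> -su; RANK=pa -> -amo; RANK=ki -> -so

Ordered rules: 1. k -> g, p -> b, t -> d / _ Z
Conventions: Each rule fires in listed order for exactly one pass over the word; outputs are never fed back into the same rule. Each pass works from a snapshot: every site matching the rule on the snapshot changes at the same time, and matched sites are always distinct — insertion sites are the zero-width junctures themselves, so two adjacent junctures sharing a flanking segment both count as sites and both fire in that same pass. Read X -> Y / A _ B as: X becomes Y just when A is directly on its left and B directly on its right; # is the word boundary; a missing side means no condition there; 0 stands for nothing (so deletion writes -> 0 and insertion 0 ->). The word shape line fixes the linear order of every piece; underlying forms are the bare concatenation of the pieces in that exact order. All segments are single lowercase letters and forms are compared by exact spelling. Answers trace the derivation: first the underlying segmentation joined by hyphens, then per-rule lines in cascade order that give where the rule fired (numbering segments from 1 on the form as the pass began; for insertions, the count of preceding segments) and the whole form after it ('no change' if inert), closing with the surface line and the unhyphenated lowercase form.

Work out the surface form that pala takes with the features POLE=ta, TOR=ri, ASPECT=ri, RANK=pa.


underlying: pala-gt-ve-li-amo
1. k -> g, p -> b, t -> d / _ Z: fires at position(s) 6: palagdveliamo
surface: palagdveliamo
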